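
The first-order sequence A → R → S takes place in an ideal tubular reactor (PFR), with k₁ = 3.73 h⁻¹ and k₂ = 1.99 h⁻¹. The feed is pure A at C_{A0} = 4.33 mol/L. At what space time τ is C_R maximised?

The intermediate peaks when r₁ = r₂, i.e. k₁e^(−k₁τ) = k₂e^(−k₂τ), giving τ_opt = ln(k₂/k₁)/(k₂−k₁).
= ln(1.99/3.73)/(1.99−3.73) = ln(0.5335)/-1.740 = -0.6283/-1.740 = 0.361 h.

0.361 h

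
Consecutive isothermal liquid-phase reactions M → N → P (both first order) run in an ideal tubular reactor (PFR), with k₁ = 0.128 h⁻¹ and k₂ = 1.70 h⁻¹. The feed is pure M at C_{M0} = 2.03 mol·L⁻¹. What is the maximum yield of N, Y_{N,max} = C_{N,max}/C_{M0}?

0.0610

At the optimum, C_{N,max}/C_{M0} = (k₁/k₂)^[k₂/(k₂−k₁)].
= (0.128/1.70)^(1.70/(1.70−0.128)) = (0.07529)^(1.081) = 0.06100.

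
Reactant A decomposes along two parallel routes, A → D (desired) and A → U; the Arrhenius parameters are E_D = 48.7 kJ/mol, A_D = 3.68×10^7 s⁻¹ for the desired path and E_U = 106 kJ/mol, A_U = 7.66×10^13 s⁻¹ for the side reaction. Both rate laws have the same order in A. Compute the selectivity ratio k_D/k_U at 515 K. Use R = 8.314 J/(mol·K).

k_D/k_U = (A_D/A_U)·exp[−(E_D−E_U)/(RT)] = (A_D/A_U)·exp[(E_U−E_D)/(RT)].
(E_U−E_D)/(RT) = (106−48.7)×10³/(8.314×515) = 57300/4282 = 13.38.
k_D/k_U = (3.68×10^7/7.66×10^13)·exp(13.38) = 4.804×10^-7 × 6.486×10^5 = 0.312.
Since E_D < E_U, lowering the temperature improves selectivity toward D.

0.312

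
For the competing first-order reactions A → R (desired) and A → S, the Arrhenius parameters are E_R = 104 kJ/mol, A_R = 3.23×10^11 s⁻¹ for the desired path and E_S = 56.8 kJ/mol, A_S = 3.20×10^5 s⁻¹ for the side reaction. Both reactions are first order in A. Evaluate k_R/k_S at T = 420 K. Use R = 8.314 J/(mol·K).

1.36

k_R/k_S = (A_R/A_S)·exp[−(E_R−E_S)/(RT)] = (A_R/A_S)·exp[(E_S−E_R)/(RT)].
(E_S−E_R)/(RT) = (56.8−104)×10³/(8.314×420) = -47200/3492 = -13.52.
k_R/k_S = (3.23×10^11/3.20×10^5)·exp(-13.52) = 1.009×10^6 × 1.348×10^-6 = 1.36.
Since E_R > E_S, raising the temperature improves selectivity toward R.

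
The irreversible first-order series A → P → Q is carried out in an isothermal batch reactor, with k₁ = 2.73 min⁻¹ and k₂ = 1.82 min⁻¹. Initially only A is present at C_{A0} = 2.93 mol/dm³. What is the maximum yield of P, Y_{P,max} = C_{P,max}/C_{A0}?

At the optimum, C_{P,max}/C_{A0} = (k₁/k₂)^[k₂/(k₂−k₁)].
= (2.73/1.82)^(1.82/(1.82−2.73)) = (1.500)^(-2.000) = 0.4444.

0.444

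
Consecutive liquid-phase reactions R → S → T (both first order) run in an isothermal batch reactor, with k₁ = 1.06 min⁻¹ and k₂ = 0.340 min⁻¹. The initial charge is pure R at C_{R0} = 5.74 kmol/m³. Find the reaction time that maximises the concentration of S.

1.58 min

For first-order series the maximum of C_S occurs at t_opt = ln(k₂/k₁)/(k₂−k₁).
= ln(0.340/1.06)/(0.340−1.06) = ln(0.3208)/-0.7200 = -1.137/-0.7200 = 1.58 min.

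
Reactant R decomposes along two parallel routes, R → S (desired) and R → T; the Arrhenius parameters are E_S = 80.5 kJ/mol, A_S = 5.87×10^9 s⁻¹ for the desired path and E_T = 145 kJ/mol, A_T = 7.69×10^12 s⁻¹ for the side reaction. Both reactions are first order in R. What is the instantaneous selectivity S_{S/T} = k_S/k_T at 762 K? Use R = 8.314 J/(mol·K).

With equal orders, S_{S/T} = k_S/k_T = (A_S/A_T)·exp[(E_T−E_S)/(RT)].
(E_T−E_S)/(RT) = (145−80.5)×10³/(8.314×762) = 64500/6335 = 10.18.
k_S/k_T = (5.87×10^9/7.69×10^12)·exp(10.18) = 7.633×10^-4 × 26400 = 20.2.

20.2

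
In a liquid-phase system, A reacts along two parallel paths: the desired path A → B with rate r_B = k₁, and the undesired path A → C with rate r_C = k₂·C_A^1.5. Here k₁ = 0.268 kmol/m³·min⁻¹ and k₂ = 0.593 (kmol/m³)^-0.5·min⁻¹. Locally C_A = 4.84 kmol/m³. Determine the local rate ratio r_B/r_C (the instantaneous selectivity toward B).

0.0424

S_{B/C} = r_B/r_C = (k₁)/(k₂·C_A^1.5) = (k₁/k₂)·C_A^-1.5.
= (0.268) / (0.593×4.840^1.5) = 0.2680/6.314 = 0.0424.
The undesired path is higher order in A, so low C_A (CSTR or dilute feed) favours B.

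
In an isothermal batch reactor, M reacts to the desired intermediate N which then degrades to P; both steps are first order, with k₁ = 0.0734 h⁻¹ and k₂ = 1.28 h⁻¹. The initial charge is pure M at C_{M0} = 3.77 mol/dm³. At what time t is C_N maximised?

2.37 h

For first-order series the maximum of C_N occurs at t_opt = ln(k₂/k₁)/(k₂−k₁).
= ln(1.28/0.0734)/(1.28−0.0734) = ln(17.44)/1.207 = 2.859/1.207 = 2.37 h.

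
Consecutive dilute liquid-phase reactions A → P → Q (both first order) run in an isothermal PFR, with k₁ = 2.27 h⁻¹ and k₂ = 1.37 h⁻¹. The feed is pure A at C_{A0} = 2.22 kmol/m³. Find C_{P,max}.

1.03 kmol/m³

Evaluating C_P at τ_opt = ln(k₂/k₁)/(k₂−k₁) gives C_{P,max}/C_{A0} = (k₁/k₂)^[k₂/(k₂−k₁)].
= (2.27/1.37)^(1.37/(1.37−2.27)) = (1.657)^(-1.522) = 0.4636.
C_{P,max} = 0.4636×2.22 = 1.03 kmol/m³.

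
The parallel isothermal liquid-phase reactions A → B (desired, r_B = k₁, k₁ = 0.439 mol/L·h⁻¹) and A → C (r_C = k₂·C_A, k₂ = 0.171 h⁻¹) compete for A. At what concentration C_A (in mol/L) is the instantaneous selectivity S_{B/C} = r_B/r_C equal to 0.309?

S_{B/C} = (k₁/k₂)·C_A⁻¹ ⇒ C_A = (S·k₂/k₁)^(-1).
= (0.309×0.171/0.439)^(-1) = (0.1204)^(-1) = 8.31 mol/L.

8.31 mol/L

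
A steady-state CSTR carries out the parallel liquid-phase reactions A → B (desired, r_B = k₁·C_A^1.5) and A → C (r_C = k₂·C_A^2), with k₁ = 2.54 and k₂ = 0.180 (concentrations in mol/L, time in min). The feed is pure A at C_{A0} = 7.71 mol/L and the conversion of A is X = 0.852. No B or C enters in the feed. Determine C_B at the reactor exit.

6.11 mol/L

Exit C_A = C_{A0}(1−X) = 7.71×0.148 = 1.141 mol/L.
A CSTR operates uniformly at the exit composition, giving r_B = 3.096 and r_C = 0.2344 (each k·C_A^n at C_A = 1.141).
Fraction of consumed A going to B: r_B/(r_B+r_C) = 0.9296.
C_B = 0.9296·C_{A0}·X = 0.9296×7.71×0.852 = 6.11 mol/L.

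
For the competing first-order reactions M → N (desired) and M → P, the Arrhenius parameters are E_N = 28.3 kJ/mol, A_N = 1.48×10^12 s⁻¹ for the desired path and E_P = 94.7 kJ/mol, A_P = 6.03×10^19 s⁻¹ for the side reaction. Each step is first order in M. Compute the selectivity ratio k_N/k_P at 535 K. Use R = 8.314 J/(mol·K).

With equal orders, S_{N/P} = k_N/k_P = (A_N/A_P)·exp[(E_P−E_N)/(RT)].
(E_P−E_N)/(RT) = (94.7−28.3)×10³/(8.314×535) = 66400/4448 = 14.93.
k_N/k_P = (1.48×10^12/6.03×10^19)·exp(14.93) = 2.454×10^-8 × 3.042×10^6 = 0.0747.

0.0747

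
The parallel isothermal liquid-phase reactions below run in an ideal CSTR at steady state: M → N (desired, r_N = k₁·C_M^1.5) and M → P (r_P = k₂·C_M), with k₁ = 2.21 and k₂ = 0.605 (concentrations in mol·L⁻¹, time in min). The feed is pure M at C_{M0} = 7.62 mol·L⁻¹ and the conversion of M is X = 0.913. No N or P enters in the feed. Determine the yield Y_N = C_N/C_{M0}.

0.683

Exit C_M = C_{M0}(1−X) = 7.62×0.0870 = 0.6629 mol·L⁻¹.
Rates in a CSTR are evaluated at the outlet concentration: r_N = 2.21×0.6629^1.5 = 1.193, r_P = 0.605×0.6629 = 0.4011.
Fraction of consumed M going to N: r_N/(r_N+r_P) = 0.7484.
C_N = 0.7484·C_{M0}·X = 0.7484×7.62×0.913 = 5.21 mol·L⁻¹; Y_N = C_N/C_{M0} = 0.683.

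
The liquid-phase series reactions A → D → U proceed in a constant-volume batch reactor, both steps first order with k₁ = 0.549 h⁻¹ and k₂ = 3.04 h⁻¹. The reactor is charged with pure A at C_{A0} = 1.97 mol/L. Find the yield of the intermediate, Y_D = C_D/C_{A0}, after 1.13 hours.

0.111

The intermediate concentration in a first-order A→B→C sequence is C_D = k₁C_{A0}(e^(−k₁t) − e^(−k₂t))/(k₂−k₁).
e^(−k₁t) = e^(−0.549×1.13) = e^(−0.6204) = 0.5377; e^(−k₂t) = e^(−3.435) = 0.03222.
C_D = 0.549×1.97/(3.04−0.549) × (0.5377−0.03222) = 0.4342×0.5055 = 0.2195 mol/L.
Y_D = C_D/C_{A0} = 0.2195/1.97 = 0.111.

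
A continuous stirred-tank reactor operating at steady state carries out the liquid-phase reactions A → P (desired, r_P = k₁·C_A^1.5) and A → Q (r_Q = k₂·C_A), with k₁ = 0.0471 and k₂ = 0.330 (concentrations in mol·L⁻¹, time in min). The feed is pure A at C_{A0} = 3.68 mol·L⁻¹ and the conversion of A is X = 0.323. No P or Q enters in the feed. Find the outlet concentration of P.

Exit C_A = C_{A0}(1−X) = 3.68×0.677 = 2.491 mol·L⁻¹.
In a CSTR the entire volume is at exit conditions, so r_P = 0.0471×2.491^1.5 = 0.1852 and r_Q = 0.330×2.491 = 0.8221.
Fraction of consumed A going to P: r_P/(r_P+r_Q) = 0.1839.
C_P = 0.1839·C_{A0}·X = 0.1839×3.68×0.323 = 0.219 mol·L⁻¹.

0.219 mol·L⁻¹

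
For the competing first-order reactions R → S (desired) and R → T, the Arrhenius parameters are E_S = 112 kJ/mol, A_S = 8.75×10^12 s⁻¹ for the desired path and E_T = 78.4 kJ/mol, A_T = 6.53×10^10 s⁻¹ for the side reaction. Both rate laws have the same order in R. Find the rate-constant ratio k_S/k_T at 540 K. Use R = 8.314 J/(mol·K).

0.0753

k_S/k_T = (A_S/A_T)·exp[−(E_S−E_T)/(RT)] = (A_S/A_T)·exp[(E_T−E_S)/(RT)].
(E_T−E_S)/(RT) = (78.4−112)×10³/(8.314×540) = -33600/4490 = -7.484.
k_S/k_T = (8.75×10^12/6.53×10^10)·exp(-7.484) = 134.0 × 5.620×10^-4 = 0.0753.
Since E_S > E_T, raising the temperature improves selectivity toward S.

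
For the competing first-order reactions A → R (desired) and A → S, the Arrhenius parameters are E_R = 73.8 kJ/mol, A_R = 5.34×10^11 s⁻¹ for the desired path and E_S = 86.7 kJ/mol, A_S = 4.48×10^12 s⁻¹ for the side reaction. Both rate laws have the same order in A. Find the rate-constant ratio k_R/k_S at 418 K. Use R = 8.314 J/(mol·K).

4.88

With equal orders, S_{R/S} = k_R/k_S = (A_R/A_S)·exp[(E_S−E_R)/(RT)].
(E_S−E_R)/(RT) = (86.7−73.8)×10³/(8.314×418) = 12900/3475 = 3.712.
k_R/k_S = (5.34×10^11/4.48×10^12)·exp(3.712) = 0.1192 × 40.93 = 4.88.
Since E_R < E_S, lowering the temperature improves selectivity toward R.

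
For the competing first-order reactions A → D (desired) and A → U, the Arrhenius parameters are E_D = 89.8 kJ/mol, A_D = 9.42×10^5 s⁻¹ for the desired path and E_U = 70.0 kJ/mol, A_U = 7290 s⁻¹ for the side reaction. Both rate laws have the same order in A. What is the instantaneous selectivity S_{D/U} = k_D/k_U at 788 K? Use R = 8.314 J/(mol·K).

6.29

With equal orders, S_{D/U} = k_D/k_U = (A_D/A_U)·exp[(E_U−E_D)/(RT)].
(E_U−E_D)/(RT) = (70.0−89.8)×10³/(8.314×788) = -19800/6551 = -3.022.
k_D/k_U = (9.42×10^5/7290)·exp(-3.022) = 129.2 × 0.04869 = 6.29.
Since E_D > E_U, raising the temperature improves selectivity toward D.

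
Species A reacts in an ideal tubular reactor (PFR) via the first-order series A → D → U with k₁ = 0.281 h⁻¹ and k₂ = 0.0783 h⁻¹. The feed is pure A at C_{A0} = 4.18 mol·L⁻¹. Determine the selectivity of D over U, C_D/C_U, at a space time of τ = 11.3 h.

For first-order series with pure A initially, C_D(τ) = k₁C_{A0}/(k₂−k₁)·(e^(−k₁τ) − e^(−k₂τ)).
e^(−k₁τ) = e^(−0.281×11.3) = e^(−3.175) = 0.04178; e^(−k₂τ) = e^(−0.8848) = 0.4128.
C_D = 0.281×4.18/(0.0783−0.281) × (0.04178−0.4128) = (-5.795)×(-0.3710) = 2.150 mol·L⁻¹.
C_A = C_{A0}e^(−k₁τ) = 0.1746 mol·L⁻¹, so C_U = C_{A0}−C_A−C_D = 1.855 mol·L⁻¹; C_D/C_U = 1.16.

1.16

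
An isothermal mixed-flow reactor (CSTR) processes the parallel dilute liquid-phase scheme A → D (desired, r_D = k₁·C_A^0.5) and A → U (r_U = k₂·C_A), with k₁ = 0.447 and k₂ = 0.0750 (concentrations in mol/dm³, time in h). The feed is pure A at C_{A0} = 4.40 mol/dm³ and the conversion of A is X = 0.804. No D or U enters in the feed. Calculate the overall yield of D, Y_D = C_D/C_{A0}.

Exit C_A = C_{A0}(1−X) = 4.40×0.196 = 0.8624 mol/dm³.
A CSTR operates uniformly at the exit composition, giving r_D = 0.4151 and r_U = 0.06468 (each k·C_A^n at C_A = 0.8624).
Fraction of consumed A going to D: r_D/(r_D+r_U) = 0.8652.
C_D = 0.8652·C_{A0}·X = 0.8652×4.40×0.804 = 3.06 mol/dm³; Y_D = C_D/C_{A0} = 0.696.

0.696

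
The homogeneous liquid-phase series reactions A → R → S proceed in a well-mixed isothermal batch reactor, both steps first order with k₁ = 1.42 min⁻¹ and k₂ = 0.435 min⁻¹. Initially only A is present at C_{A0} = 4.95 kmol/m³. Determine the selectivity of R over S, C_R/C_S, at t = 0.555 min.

6.97

Solving the coupled first-order balances gives C_R(t) = [k₁/(k₂−k₁)]·C_{A0}·(e^(−k₁t) − e^(−k₂t)).
e^(−k₁t) = e^(−1.42×0.555) = e^(−0.7881) = 0.4547; e^(−k₂t) = e^(−0.2414) = 0.7855.
C_R = 1.42×4.95/(0.435−1.42) × (0.4547−0.7855) = (-7.136)×(-0.3308) = 2.361 kmol/m³.
C_A = C_{A0}e^(−k₁t) = 2.251 kmol/m³, so C_S = C_{A0}−C_A−C_R = 0.3386 kmol/m³; C_R/C_S = 6.97.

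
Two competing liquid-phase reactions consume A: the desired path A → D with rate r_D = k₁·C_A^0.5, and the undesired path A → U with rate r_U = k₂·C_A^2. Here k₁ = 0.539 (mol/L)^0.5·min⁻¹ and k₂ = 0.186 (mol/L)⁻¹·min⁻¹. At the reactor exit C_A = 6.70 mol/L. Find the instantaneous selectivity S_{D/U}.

0.167

S_{D/U} = r_D/r_U = (k₁·C_A^0.5)/(k₂·C_A^2) = (k₁/k₂)·C_A^-1.5.
= (0.539×6.700^0.5) / (0.186×6.700^2) = 1.395/8.350 = 0.167.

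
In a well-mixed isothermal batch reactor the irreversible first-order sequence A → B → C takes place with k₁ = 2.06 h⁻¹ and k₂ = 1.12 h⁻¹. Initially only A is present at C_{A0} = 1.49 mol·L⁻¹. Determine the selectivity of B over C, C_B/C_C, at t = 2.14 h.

For first-order series with pure A initially, C_B(t) = k₁C_{A0}/(k₂−k₁)·(e^(−k₁t) − e^(−k₂t)).
e^(−k₁t) = e^(−2.06×2.14) = e^(−4.408) = 0.01217; e^(−k₂t) = e^(−2.397) = 0.09101.
C_B = 2.06×1.49/(1.12−2.06) × (0.01217−0.09101) = (-3.265)×(-0.07883) = 0.2574 mol·L⁻¹.
C_A = C_{A0}e^(−k₁t) = 0.01814 mol·L⁻¹, so C_C = C_{A0}−C_A−C_B = 1.214 mol·L⁻¹; C_B/C_C = 0.212.

0.212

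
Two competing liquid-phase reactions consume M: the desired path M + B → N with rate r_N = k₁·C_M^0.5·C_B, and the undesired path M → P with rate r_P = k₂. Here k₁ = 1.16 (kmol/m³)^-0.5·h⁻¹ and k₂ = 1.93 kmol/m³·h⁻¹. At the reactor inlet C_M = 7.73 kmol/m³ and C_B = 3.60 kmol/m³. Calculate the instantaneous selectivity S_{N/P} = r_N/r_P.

S_{N/P} = r_N/r_P = (k₁·C_M^0.5·C_B)/(k₂) = (k₁/k₂)·C_M^0.5·C_B.
= (1.16×7.730^0.5×3.600) / (1.93) = 11.61/1.930 = 6.02.
Since the desired path is higher order in M, keeping C_M high (PFR or concentrated feed) favours N.

6.02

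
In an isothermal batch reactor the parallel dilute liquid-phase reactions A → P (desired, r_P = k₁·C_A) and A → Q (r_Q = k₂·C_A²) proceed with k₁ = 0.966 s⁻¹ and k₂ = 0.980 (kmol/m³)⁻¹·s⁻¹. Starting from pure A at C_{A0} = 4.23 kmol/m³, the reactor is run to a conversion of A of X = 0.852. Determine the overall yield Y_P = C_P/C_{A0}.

C_A = C_{A0}(1−X) = 0.6260 kmol/m³.
Along a PFR/batch, dC_P/dC_A = −r_P/(r_P+r_Q) = −k₁/(k₁+k₂·C_A).
Integrating from C_{A0} to C_A: C_P = (0.966/0.980)·ln[(0.966+0.980·4.23)/(0.966+0.980·0.626)] = 0.9857·ln(5.111/1.580) = 1.158 kmol/m³.
Y_P = C_P/C_{A0} = 1.158/4.23 = 0.274.

0.274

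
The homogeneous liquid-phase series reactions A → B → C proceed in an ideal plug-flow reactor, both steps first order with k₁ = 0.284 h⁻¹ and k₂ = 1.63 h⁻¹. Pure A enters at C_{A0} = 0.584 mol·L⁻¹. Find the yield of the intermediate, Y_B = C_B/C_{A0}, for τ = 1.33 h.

0.120

For first-order series with pure A initially, C_B(τ) = k₁C_{A0}/(k₂−k₁)·(e^(−k₁τ) − e^(−k₂τ)).
e^(−k₁τ) = e^(−0.284×1.33) = e^(−0.3777) = 0.6854; e^(−k₂τ) = e^(−2.168) = 0.1144.
C_B = 0.284×0.584/(1.63−0.284) × (0.6854−0.1144) = 0.1232×0.5710 = 0.07036 mol·L⁻¹.
Y_B = C_B/C_{A0} = 0.07036/0.584 = 0.120.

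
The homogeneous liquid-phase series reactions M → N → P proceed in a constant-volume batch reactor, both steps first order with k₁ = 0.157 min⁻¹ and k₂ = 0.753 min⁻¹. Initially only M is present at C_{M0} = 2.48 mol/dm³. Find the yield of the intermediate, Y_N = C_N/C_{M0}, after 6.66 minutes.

Solving the coupled first-order balances gives C_N(t) = [k₁/(k₂−k₁)]·C_{M0}·(e^(−k₁t) − e^(−k₂t)).
e^(−k₁t) = e^(−0.157×6.66) = e^(−1.046) = 0.3515; e^(−k₂t) = e^(−5.015) = 0.006638.
C_N = 0.157×2.48/(0.753−0.157) × (0.3515−0.006638) = 0.6533×0.3448 = 0.2253 mol/dm³.
Y_N = C_N/C_{M0} = 0.2253/2.48 = 0.0908.

0.0908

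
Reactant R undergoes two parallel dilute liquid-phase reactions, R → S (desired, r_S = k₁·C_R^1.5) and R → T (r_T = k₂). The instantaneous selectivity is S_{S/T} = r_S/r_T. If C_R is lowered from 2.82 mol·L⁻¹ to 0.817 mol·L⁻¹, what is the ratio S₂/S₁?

S_{S/T} = (k₁/k₂)·C_R^1.5, so S₂/S₁ = (C_{R,2}/C_{R,1})^1.5.
= (0.817/2.82)^1.5 = (0.2897)^1.5 = 0.156.

0.156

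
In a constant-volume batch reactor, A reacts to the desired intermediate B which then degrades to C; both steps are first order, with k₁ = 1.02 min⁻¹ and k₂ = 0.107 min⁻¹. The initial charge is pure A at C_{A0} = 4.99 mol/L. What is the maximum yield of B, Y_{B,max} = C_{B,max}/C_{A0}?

Evaluating C_B at t_opt = ln(k₂/k₁)/(k₂−k₁) gives C_{B,max}/C_{A0} = (k₁/k₂)^[k₂/(k₂−k₁)].
= (1.02/0.107)^(0.107/(0.107−1.02)) = (9.533)^(-0.1172) = 0.7678.

0.768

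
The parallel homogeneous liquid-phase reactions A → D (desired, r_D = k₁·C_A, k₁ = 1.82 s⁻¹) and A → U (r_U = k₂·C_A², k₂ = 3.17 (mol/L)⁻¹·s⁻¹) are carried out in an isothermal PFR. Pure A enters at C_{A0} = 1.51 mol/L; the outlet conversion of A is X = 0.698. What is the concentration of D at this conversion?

C_A = C_{A0}(1−X) = 0.4560 mol/L.
Along a PFR/batch, dC_D/dC_A = −r_D/(r_D+r_U) = −k₁/(k₁+k₂·C_A).
Integrating from C_{A0} to C_A: C_D = (1.82/3.17)·ln[(1.82+3.17·1.51)/(1.82+3.17·0.456)] = 0.5741·ln(6.607/3.266) = 0.4046 mol/L.

0.405 mol/L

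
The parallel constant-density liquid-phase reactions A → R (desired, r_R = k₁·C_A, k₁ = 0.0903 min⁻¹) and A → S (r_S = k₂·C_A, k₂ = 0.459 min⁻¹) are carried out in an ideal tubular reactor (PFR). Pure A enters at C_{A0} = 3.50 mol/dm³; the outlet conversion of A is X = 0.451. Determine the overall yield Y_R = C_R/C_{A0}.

0.0741

C_A = C_{A0}(1−X) = 1.921 mol/dm³.
Both paths are first order in A, so the instantaneous fraction to R is constant: dC_R/d(−C_A) = k₁/(k₁+k₂) = 0.1644.
C_R = 0.1644·(C_{A0}−C_A) = 0.1644×1.579 = 0.259 mol/dm³.
Y_R = C_R/C_{A0} = 0.2595/3.50 = 0.0741.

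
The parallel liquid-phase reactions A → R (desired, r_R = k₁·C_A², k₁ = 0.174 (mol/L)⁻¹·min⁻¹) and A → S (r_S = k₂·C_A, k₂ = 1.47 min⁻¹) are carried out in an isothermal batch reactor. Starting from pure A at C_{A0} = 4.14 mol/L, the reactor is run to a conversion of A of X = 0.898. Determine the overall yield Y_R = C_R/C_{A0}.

0.184

C_A = C_{A0}(1−X) = 0.4223 mol/L.
Along a PFR/batch, dC_S/dC_A = −r_S/(r_R+r_S) = −k₂/(k₂+k₁·C_A).
Integrating from C_{A0} to C_A: C_S = (1.47/0.174)·ln[(1.47+0.174·4.14)/(1.47+0.174·0.422)] = 8.448·ln(2.190/1.543) = 2.957 mol/L.
Then C_R = (C_{A0}−C_A) − C_S = 3.718 − 2.957 = 0.7606 mol/L.
Y_R = C_R/C_{A0} = 0.7606/4.14 = 0.184.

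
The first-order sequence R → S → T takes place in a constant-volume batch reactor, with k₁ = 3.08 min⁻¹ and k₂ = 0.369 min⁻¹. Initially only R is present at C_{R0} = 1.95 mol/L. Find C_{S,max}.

1.46 mol/L

At the optimum, C_{S,max}/C_{R0} = (k₁/k₂)^[k₂/(k₂−k₁)].
= (3.08/0.369)^(0.369/(0.369−3.08)) = (8.347)^(-0.1361) = 0.7492.
C_{S,max} = 0.7492×1.95 = 1.46 mol/L.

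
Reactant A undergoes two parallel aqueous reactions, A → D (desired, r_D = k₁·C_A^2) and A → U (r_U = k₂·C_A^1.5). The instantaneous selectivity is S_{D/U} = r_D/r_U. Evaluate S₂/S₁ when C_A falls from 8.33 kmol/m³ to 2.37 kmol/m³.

S_{D/U} = (k₁/k₂)·C_A^0.5, so S₂/S₁ = (C_{A,2}/C_{A,1})^0.5.
= (2.37/8.33)^0.5 = (0.2845)^0.5 = 0.533.
Selectivity toward D falls as C_A falls — high-concentration operation is favoured.

0.533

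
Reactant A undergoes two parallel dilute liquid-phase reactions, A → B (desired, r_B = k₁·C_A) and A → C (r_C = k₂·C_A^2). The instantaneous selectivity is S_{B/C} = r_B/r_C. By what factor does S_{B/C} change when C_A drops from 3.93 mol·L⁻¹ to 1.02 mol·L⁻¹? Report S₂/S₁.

S_{B/C} = (k₁/k₂)·C_A⁻¹, so S₂/S₁ = (C_{A,2}/C_{A,1})⁻¹.
= 3.93/1.02 = 3.85.
Selectivity toward B rises as C_A falls — low-concentration operation is favoured.

3.85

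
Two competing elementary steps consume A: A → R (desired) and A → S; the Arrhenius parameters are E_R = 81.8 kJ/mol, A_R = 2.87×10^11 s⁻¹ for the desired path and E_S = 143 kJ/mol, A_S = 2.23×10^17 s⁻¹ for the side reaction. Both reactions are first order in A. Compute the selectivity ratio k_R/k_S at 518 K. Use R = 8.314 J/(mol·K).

1.91

k_R/k_S = (A_R/A_S)·exp[−(E_R−E_S)/(RT)] = (A_R/A_S)·exp[(E_S−E_R)/(RT)].
(E_S−E_R)/(RT) = (143−81.8)×10³/(8.314×518) = 61200/4307 = 14.21.
k_R/k_S = (2.87×10^11/2.23×10^17)·exp(14.21) = 1.287×10^-6 × 1.484×10^6 = 1.91.
Since E_R < E_S, lowering the temperature improves selectivity toward R.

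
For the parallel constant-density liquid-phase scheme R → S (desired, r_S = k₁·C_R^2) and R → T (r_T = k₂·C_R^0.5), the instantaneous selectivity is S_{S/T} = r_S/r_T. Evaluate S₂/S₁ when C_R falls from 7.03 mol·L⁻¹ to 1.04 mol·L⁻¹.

0.0569

S_{S/T} = (k₁/k₂)·C_R^1.5, so S₂/S₁ = (C_{R,2}/C_{R,1})^1.5.
= (1.04/7.03)^1.5 = (0.1479)^1.5 = 0.0569.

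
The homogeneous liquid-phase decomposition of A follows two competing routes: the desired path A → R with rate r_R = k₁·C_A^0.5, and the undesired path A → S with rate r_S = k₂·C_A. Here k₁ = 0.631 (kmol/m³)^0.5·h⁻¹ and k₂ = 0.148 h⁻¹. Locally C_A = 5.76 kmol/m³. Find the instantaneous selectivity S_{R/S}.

S_{R/S} = r_R/r_S = (k₁·C_A^0.5)/(k₂·C_A) = (k₁/k₂)·C_A^-0.5.
= (0.631×5.760^0.5) / (0.148×5.760) = 1.514/0.8525 = 1.78.

1.78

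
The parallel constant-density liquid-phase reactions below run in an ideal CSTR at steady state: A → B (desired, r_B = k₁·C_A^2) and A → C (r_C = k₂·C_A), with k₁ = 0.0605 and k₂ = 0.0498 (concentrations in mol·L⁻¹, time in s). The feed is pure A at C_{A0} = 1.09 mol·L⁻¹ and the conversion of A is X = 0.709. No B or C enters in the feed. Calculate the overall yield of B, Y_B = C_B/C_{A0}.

Exit C_A = C_{A0}(1−X) = 1.09×0.291 = 0.3172 mol·L⁻¹.
In a CSTR the entire volume is at exit conditions, so r_B = 0.0605×0.3172^2 = 0.006087 and r_C = 0.0498×0.3172 = 0.01580.
Fraction of consumed A going to B: r_B/(r_B+r_C) = 0.2782.
C_B = 0.2782·C_{A0}·X = 0.2782×1.09×0.709 = 0.215 mol·L⁻¹; Y_B = C_B/C_{A0} = 0.197.

0.197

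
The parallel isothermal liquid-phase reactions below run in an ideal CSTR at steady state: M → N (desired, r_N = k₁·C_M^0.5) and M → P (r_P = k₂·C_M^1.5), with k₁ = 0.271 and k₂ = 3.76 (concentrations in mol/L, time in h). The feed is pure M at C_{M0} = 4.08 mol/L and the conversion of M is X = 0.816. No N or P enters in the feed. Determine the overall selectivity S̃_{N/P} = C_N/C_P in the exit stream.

0.0960

Exit C_M = C_{M0}(1−X) = 4.08×0.184 = 0.7507 mol/L.
A CSTR operates uniformly at the exit composition, giving r_N = 0.2348 and r_P = 2.446 (each k·C_M^n at C_M = 0.7507).
Overall selectivity = C_N/C_P = r_Nτ/(r_Pτ) = r_N/r_P = 0.0960.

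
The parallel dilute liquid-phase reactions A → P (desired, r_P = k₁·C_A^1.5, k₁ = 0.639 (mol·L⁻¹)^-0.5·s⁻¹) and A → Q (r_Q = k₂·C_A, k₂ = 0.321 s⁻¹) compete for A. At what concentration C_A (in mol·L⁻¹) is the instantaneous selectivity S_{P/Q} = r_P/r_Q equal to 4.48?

S_{P/Q} = (k₁/k₂)·C_A^0.5 ⇒ C_A = (S·k₂/k₁)^(2).
= (4.48×0.321/0.639)^(2) = (2.251)^(2) = 5.06 mol·L⁻¹.

5.06 mol·L⁻¹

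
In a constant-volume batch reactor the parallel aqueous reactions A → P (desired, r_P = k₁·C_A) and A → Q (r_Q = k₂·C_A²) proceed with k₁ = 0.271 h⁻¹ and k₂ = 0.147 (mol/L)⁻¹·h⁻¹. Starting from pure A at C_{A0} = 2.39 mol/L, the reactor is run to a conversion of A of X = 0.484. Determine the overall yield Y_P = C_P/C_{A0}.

0.246

C_A = C_{A0}(1−X) = 1.233 mol/L.
Along a PFR/batch, dC_P/dC_A = −r_P/(r_P+r_Q) = −k₁/(k₁+k₂·C_A).
Integrating from C_{A0} to C_A: C_P = (0.271/0.147)·ln[(0.271+0.147·2.39)/(0.271+0.147·1.23)] = 1.844·ln(0.6223/0.4523) = 0.5884 mol/L.
Y_P = C_P/C_{A0} = 0.5884/2.39 = 0.246.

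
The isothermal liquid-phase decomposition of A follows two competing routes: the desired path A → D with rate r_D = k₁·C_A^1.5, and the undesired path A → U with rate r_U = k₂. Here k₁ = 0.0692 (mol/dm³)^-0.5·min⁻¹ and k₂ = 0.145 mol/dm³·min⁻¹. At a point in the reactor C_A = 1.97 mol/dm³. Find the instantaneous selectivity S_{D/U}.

S_{D/U} = r_D/r_U = (k₁·C_A^1.5)/(k₂) = (k₁/k₂)·C_A^1.5.
= (0.0692×1.970^1.5) / (0.145) = 0.1913/0.1450 = 1.32.

1.32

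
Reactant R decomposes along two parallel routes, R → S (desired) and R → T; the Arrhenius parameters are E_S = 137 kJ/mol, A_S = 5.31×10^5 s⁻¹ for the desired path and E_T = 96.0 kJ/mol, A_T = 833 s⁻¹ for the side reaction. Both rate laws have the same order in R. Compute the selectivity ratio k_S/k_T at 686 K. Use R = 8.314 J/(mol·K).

0.481

With equal orders, S_{S/T} = k_S/k_T = (A_S/A_T)·exp[(E_T−E_S)/(RT)].
(E_T−E_S)/(RT) = (96.0−137)×10³/(8.314×686) = -41000/5703 = -7.189.
k_S/k_T = (5.31×10^5/833)·exp(-7.189) = 637.5 × 7.551×10^-4 = 0.481.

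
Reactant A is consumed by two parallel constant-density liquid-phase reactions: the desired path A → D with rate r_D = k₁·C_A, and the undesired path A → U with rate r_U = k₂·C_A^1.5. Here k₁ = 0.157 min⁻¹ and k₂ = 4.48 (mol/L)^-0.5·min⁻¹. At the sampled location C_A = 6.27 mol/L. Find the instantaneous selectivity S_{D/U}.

S_{D/U} = r_D/r_U = (k₁·C_A)/(k₂·C_A^1.5) = (k₁/k₂)·C_A^-0.5.
= (0.157×6.270) / (4.48×6.270^1.5) = 0.9844/70.34 = 0.0140.

0.0140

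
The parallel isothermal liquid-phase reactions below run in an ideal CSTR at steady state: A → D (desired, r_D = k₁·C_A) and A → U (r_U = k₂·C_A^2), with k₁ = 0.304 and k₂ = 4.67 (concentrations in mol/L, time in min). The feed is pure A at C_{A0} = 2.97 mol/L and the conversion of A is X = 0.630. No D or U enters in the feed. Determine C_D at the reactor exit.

0.105 mol/L

Exit C_A = C_{A0}(1−X) = 2.97×0.370 = 1.099 mol/L.
In a CSTR the entire volume is at exit conditions, so r_D = 0.304×1.099 = 0.3341 and r_U = 4.67×1.099^2 = 5.639.
Fraction of consumed A going to D: r_D/(r_D+r_U) = 0.05592.
C_D = 0.05592·C_{A0}·X = 0.05592×2.97×0.630 = 0.105 mol/L.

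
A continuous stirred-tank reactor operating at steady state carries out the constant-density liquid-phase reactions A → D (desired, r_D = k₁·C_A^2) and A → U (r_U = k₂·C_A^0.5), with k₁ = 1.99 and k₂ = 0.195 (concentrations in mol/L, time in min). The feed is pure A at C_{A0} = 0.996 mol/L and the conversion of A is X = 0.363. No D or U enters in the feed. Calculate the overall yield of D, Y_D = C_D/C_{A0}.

Exit C_A = C_{A0}(1−X) = 0.996×0.637 = 0.6345 mol/L.
A CSTR operates uniformly at the exit composition, giving r_D = 0.8010 and r_U = 0.1553 (each k·C_A^n at C_A = 0.6345).
Fraction of consumed A going to D: r_D/(r_D+r_U) = 0.8376.
C_D = 0.8376·C_{A0}·X = 0.8376×0.996×0.363 = 0.303 mol/L; Y_D = C_D/C_{A0} = 0.304.

0.304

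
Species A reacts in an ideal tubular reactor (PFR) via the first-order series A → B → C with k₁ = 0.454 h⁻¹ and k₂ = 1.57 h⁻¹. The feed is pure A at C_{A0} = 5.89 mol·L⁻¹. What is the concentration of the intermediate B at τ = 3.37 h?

For first-order series with pure A initially, C_B(τ) = k₁C_{A0}/(k₂−k₁)·(e^(−k₁τ) − e^(−k₂τ)).
e^(−k₁τ) = e^(−0.454×3.37) = e^(−1.530) = 0.2165; e^(−k₂τ) = e^(−5.291) = 0.005037.
C_B = 0.454×5.89/(1.57−0.454) × (0.2165−0.005037) = 2.396×0.2115 = 0.5068 mol·L⁻¹.

0.507 mol·L⁻¹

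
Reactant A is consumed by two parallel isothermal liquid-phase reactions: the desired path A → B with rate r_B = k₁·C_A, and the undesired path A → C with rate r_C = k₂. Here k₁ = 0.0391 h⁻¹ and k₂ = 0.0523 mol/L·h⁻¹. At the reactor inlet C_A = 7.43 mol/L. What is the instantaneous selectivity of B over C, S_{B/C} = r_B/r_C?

5.55

S_{B/C} = r_B/r_C = (k₁·C_A)/(k₂) = (k₁/k₂)·C_A.
= (0.0391×7.430) / (0.0523) = 0.2905/0.05230 = 5.55.
Since the desired path is higher order in A, keeping C_A high (PFR or concentrated feed) favours B.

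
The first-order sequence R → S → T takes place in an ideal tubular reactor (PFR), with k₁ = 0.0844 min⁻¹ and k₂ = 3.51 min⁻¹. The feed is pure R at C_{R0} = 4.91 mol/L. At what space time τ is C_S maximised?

1.09 min

For first-order series the maximum of C_S occurs at τ_opt = ln(k₂/k₁)/(k₂−k₁).
= ln(3.51/0.0844)/(3.51−0.0844) = ln(41.59)/3.426 = 3.728/3.426 = 1.09 min.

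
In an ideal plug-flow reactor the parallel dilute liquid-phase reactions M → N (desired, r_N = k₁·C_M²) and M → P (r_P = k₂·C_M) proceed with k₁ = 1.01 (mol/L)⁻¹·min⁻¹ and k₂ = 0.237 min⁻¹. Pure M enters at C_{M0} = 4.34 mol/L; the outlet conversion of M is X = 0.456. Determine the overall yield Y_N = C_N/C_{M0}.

0.425

C_M = C_{M0}(1−X) = 2.361 mol/L.
Along a PFR/batch, dC_P/dC_M = −r_P/(r_N+r_P) = −k₂/(k₂+k₁·C_M).
Integrating from C_{M0} to C_M: C_P = (0.237/1.01)·ln[(0.237+1.01·4.34)/(0.237+1.01·2.36)] = 0.2347·ln(4.620/2.622) = 0.1330 mol/L.
Then C_N = (C_{M0}−C_M) − C_P = 1.979 − 0.1330 = 1.846 mol/L.
Y_N = C_N/C_{M0} = 1.846/4.34 = 0.425.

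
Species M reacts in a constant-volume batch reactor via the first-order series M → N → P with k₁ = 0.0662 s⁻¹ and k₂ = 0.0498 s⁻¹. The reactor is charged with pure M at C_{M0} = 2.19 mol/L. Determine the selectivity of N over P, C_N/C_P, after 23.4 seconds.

For first-order series with pure M initially, C_N(t) = k₁C_{M0}/(k₂−k₁)·(e^(−k₁t) − e^(−k₂t)).
e^(−k₁t) = e^(−0.0662×23.4) = e^(−1.549) = 0.2124; e^(−k₂t) = e^(−1.165) = 0.3118.
C_N = 0.0662×2.19/(0.0498−0.0662) × (0.2124−0.3118) = (-8.840)×(-0.09938) = 0.8785 mol/L.
C_M = C_{M0}e^(−k₁t) = 0.4653 mol/L, so C_P = C_{M0}−C_M−C_N = 0.8462 mol/L; C_N/C_P = 1.04.

1.04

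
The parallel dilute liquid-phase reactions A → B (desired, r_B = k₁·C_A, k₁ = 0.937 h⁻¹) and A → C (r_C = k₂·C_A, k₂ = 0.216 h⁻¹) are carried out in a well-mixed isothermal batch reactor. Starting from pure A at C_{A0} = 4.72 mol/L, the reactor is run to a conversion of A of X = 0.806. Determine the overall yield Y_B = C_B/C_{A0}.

0.655

C_A = C_{A0}(1−X) = 0.9157 mol/L.
Both paths are first order in A, so the instantaneous fraction to B is constant: dC_B/d(−C_A) = k₁/(k₁+k₂) = 0.8127.
C_B = 0.8127·(C_{A0}−C_A) = 0.8127×3.804 = 3.09 mol/L.
Y_B = C_B/C_{A0} = 3.092/4.72 = 0.655.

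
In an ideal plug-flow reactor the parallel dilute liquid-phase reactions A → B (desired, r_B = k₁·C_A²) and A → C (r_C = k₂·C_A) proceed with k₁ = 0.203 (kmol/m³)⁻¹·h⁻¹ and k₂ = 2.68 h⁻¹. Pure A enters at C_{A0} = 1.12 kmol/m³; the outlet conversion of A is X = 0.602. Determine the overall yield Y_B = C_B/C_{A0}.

0.0336

C_A = C_{A0}(1−X) = 0.4458 kmol/m³.
Along a PFR/batch, dC_C/dC_A = −r_C/(r_B+r_C) = −k₂/(k₂+k₁·C_A).
Integrating from C_{A0} to C_A: C_C = (2.68/0.203)·ln[(2.68+0.203·1.12)/(2.68+0.203·0.446)] = 13.20·ln(2.907/2.770) = 0.6366 kmol/m³.
Then C_B = (C_{A0}−C_A) − C_C = 0.6742 − 0.6366 = 0.03762 kmol/m³.
Y_B = C_B/C_{A0} = 0.03762/1.12 = 0.0336.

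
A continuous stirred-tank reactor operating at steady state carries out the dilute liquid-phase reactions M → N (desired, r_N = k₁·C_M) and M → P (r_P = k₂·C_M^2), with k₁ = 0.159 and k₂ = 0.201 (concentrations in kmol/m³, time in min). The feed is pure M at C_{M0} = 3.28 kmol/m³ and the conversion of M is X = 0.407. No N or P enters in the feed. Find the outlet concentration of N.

Exit C_M = C_{M0}(1−X) = 3.28×0.593 = 1.945 kmol/m³.
In a CSTR the entire volume is at exit conditions, so r_N = 0.159×1.945 = 0.3093 and r_P = 0.201×1.945^2 = 0.7604.
Fraction of consumed M going to N: r_N/(r_N+r_P) = 0.2891.
C_N = 0.2891·C_{M0}·X = 0.2891×3.28×0.407 = 0.386 kmol/m³.

0.386 kmol/m³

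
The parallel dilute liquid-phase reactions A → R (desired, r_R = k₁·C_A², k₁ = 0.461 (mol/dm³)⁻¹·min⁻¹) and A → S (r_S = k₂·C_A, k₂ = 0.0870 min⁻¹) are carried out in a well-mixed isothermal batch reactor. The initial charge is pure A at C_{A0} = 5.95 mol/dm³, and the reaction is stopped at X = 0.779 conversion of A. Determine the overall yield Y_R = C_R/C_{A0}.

0.734

C_A = C_{A0}(1−X) = 1.315 mol/dm³.
Along a PFR/batch, dC_S/dC_A = −r_S/(r_R+r_S) = −k₂/(k₂+k₁·C_A).
Integrating from C_{A0} to C_A: C_S = (0.0870/0.461)·ln[(0.0870+0.461·5.95)/(0.0870+0.461·1.31)] = 0.1887·ln(2.830/0.6932) = 0.2655 mol/dm³.
Then C_R = (C_{A0}−C_A) − C_S = 4.635 − 0.2655 = 4.370 mol/dm³.
Y_R = C_R/C_{A0} = 4.370/5.95 = 0.734.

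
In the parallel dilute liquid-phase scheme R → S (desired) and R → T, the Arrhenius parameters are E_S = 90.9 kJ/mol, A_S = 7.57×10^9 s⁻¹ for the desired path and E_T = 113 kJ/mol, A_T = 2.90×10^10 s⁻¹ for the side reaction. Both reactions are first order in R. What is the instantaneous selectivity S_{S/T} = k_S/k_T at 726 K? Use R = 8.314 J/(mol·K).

10.2

k_S/k_T = (A_S/A_T)·exp[−(E_S−E_T)/(RT)] = (A_S/A_T)·exp[(E_T−E_S)/(RT)].
(E_T−E_S)/(RT) = (113−90.9)×10³/(8.314×726) = 22100/6036 = 3.661.
k_S/k_T = (7.57×10^9/2.90×10^10)·exp(3.661) = 0.2610 × 38.92 = 10.2.
Since E_S < E_T, lowering the temperature improves selectivity toward S.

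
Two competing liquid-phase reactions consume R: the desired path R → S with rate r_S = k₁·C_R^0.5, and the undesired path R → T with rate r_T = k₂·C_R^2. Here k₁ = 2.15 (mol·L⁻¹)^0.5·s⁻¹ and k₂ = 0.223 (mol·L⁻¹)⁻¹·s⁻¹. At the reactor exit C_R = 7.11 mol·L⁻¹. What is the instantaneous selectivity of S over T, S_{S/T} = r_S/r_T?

S_{S/T} = r_S/r_T = (k₁·C_R^0.5)/(k₂·C_R^2) = (k₁/k₂)·C_R^-1.5.
= (2.15×7.110^0.5) / (0.223×7.110^2) = 5.733/11.27 = 0.509.

0.509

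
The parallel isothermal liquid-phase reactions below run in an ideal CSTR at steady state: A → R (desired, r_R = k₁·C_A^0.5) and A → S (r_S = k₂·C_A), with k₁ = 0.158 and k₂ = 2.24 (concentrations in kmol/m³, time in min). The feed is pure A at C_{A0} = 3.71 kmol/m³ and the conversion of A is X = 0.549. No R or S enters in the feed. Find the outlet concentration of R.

0.105 kmol/m³

Exit C_A = C_{A0}(1−X) = 3.71×0.451 = 1.673 kmol/m³.
Rates in a CSTR are evaluated at the outlet concentration: r_R = 0.158×1.673^0.5 = 0.2044, r_S = 2.24×1.673 = 3.748.
Fraction of consumed A going to R: r_R/(r_R+r_S) = 0.05171.
C_R = 0.05171·C_{A0}·X = 0.05171×3.71×0.549 = 0.105 kmol/m³.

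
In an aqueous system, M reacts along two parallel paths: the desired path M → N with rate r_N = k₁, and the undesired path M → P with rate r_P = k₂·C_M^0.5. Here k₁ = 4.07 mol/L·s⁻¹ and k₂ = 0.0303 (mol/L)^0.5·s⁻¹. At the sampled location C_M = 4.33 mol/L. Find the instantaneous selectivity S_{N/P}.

S_{N/P} = r_N/r_P = (k₁)/(k₂·C_M^0.5) = (k₁/k₂)·C_M^-0.5.
= (4.07) / (0.0303×4.330^0.5) = 4.070/0.06305 = 64.6.
The undesired path is higher order in M, so low C_M (CSTR or dilute feed) favours N.

64.6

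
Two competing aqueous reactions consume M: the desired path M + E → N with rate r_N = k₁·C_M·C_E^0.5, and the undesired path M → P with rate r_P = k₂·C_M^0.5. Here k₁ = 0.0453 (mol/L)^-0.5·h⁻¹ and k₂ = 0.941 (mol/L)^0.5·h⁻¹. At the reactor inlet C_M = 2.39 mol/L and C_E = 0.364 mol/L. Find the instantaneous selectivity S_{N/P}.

0.0449

S_{N/P} = r_N/r_P = (k₁·C_M·C_E^0.5)/(k₂·C_M^0.5) = (k₁/k₂)·C_M^0.5·C_E^0.5.
= (0.0453×2.390×0.3640^0.5) / (0.941×2.390^0.5) = 0.06532/1.455 = 0.0449.
Since the desired path is higher order in M, keeping C_M high (PFR or concentrated feed) favours N.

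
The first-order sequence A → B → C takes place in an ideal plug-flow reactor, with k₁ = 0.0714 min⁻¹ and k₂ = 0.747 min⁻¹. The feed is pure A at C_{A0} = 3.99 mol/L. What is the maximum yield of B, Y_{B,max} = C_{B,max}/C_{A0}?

For a first-order series the maximum intermediate yield is C_{B,max}/C_{A0} = (k₁/k₂)^[k₂/(k₂−k₁)].
= (0.0714/0.747)^(0.747/(0.747−0.0714)) = (0.09558)^(1.106) = 0.07458.

0.0746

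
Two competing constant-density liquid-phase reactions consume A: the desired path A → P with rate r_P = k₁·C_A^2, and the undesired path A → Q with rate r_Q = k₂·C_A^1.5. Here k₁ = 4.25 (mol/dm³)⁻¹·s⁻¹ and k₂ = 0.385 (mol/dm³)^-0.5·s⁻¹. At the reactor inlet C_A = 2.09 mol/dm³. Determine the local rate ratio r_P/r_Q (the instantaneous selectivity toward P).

16.0

S_{P/Q} = r_P/r_Q = (k₁·C_A^2)/(k₂·C_A^1.5) = (k₁/k₂)·C_A^0.5.
= (4.25×2.090^2) / (0.385×2.090^1.5) = 18.56/1.163 = 16.0.
Since the desired path is higher order in A, keeping C_A high (PFR or concentrated feed) favours P.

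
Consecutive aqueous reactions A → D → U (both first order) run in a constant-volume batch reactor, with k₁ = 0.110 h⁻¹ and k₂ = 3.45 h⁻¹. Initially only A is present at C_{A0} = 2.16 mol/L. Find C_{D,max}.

0.0615 mol/L

At the optimum, C_{D,max}/C_{A0} = (k₁/k₂)^[k₂/(k₂−k₁)].
= (0.110/3.45)^(3.45/(3.45−0.110)) = (0.03188)^(1.033) = 0.02846.
C_{D,max} = 0.02846×2.16 = 0.0615 mol/L.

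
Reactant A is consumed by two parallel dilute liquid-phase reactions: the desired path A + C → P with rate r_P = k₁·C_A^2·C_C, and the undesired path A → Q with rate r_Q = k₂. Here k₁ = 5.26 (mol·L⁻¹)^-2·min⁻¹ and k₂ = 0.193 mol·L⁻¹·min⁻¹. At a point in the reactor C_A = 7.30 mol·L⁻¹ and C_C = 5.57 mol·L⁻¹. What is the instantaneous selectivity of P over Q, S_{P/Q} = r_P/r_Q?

S_{P/Q} = r_P/r_Q = (k₁·C_A^2·C_C)/(k₂) = (k₁/k₂)·C_A^2·C_C.
= (5.26×7.300^2×5.570) / (0.193) = 1561/0.1930 = 8090.
Since the desired path is higher order in A, keeping C_A high (PFR or concentrated feed) favours P.

8090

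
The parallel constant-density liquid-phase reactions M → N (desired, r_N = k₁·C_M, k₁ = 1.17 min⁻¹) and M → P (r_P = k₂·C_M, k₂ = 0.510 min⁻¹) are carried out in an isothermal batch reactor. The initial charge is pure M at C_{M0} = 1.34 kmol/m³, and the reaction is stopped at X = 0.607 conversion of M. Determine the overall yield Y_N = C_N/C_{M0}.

C_M = C_{M0}(1−X) = 0.5266 kmol/m³.
Both paths are first order in M, so the instantaneous fraction to N is constant: dC_N/d(−C_M) = k₁/(k₁+k₂) = 0.6964.
C_N = 0.6964·(C_{M0}−C_M) = 0.6964×0.8134 = 0.566 kmol/m³.
Y_N = C_N/C_{M0} = 0.5665/1.34 = 0.423.

0.423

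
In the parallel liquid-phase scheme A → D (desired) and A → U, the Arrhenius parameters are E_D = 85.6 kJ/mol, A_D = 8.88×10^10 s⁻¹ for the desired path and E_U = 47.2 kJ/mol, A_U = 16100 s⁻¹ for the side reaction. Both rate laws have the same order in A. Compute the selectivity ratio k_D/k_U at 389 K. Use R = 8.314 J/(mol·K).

38.5

Since both paths have the same order in A, the concentration cancels and S_{D/U} = k_D/k_U = (A_D/A_U)·exp[(E_U−E_D)/(RT)].
(E_U−E_D)/(RT) = (47.2−85.6)×10³/(8.314×389) = -38400/3234 = -11.87.
k_D/k_U = (8.88×10^10/16100)·exp(-11.87) = 5.516×10^6 × 6.974×10^-6 = 38.5.
Since E_D > E_U, raising the temperature improves selectivity toward D.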